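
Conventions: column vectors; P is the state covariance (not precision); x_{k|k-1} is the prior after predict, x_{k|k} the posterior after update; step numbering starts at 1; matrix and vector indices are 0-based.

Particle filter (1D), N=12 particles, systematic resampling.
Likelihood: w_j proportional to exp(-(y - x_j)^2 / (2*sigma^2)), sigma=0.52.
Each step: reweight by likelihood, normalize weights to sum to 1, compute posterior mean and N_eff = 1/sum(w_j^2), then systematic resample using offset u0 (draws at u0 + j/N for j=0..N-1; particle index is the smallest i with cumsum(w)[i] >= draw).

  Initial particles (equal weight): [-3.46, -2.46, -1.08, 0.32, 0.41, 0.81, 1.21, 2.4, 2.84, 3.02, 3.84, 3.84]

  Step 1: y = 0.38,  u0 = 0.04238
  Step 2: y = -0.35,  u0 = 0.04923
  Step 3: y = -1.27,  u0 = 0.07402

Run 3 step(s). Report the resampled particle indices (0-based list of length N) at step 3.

step 1: w=[0.0000, 0.0000, 0.0065, 0.3309, 0.3326, 0.2367, 0.0932, 0.0002, 0.0000, 0.0000, 0.0000, 0.0000]  mean=0.5402  Neff=3.5106  idx=[3, 3, 3, 3, 4, 4, 4, 4, 5, 5, 5, 6]
step 2: w=[0.1290, 0.1290, 0.1290, 0.1290, 0.1017, 0.1017, 0.1017, 0.1017, 0.0246, 0.0246, 0.0246, 0.0033]  mean=0.3957  Neff=9.1074  idx=[0, 1, 1, 2, 2, 3, 4, 5, 5, 6, 7, 9]
step 3: w=[0.1119, 0.1119, 0.1119, 0.1119, 0.1119, 0.1119, 0.0649, 0.0649, 0.0649, 0.0649, 0.0649, 0.0040]  mean=0.3512  Neff=10.3940  idx=[0, 1, 2, 2, 3, 4, 5, 5, 7, 8, 9, 10]

resampled_idx = [0, 1, 2, 2, 3, 4, 5, 5, 7, 8, 9, 10]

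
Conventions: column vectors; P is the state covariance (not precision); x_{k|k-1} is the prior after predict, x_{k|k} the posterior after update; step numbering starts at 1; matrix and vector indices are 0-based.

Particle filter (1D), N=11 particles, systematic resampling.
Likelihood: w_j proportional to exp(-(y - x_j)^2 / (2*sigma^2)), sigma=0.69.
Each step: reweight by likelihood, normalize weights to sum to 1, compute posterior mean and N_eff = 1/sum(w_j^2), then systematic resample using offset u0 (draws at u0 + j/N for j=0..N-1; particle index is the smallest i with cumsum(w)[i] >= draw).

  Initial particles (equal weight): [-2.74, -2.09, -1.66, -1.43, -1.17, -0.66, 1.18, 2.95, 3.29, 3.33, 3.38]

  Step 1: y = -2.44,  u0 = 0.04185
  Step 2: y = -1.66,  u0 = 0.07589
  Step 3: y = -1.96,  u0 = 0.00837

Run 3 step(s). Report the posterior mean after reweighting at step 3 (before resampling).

step 1: w=[0.3160, 0.3054, 0.1833, 0.1190, 0.0638, 0.0125, 0.0000, 0.0000, 0.0000, 0.0000, 0.0000]  mean=-2.0615  Neff=4.0797  idx=[0, 0, 0, 0, 1, 1, 1, 2, 2, 3, 4]
step 2: w=[0.0399, 0.0399, 0.0399, 0.0399, 0.1118, 0.1118, 0.1118, 0.1357, 0.1357, 0.1284, 0.1055]  mean=-1.8952  Neff=9.2367  idx=[1, 4, 4, 5, 6, 7, 7, 8, 9, 9, 10]
step 3: w=[0.0574, 0.1068, 0.1068, 0.1068, 0.1068, 0.0989, 0.0989, 0.0989, 0.0810, 0.0810, 0.0565]  mean=-1.8408  Neff=10.5681  idx=[0, 1, 2, 3, 3, 4, 5, 6, 7, 8, 9]

post_mean = -1.8408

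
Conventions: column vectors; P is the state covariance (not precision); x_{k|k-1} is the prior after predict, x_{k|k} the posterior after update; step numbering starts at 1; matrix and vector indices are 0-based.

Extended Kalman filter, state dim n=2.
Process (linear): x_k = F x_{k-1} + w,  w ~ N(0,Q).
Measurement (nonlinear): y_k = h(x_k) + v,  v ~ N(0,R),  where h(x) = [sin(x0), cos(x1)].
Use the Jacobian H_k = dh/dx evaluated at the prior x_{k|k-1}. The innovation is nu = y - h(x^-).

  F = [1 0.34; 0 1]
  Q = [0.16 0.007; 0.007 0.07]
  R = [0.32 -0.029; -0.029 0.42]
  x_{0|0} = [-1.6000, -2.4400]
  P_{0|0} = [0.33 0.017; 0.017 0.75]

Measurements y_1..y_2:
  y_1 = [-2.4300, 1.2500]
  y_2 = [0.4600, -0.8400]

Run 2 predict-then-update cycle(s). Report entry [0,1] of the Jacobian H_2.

H_jac[0,1] = 0.0000

step 1: x^-=[-2.4296, -2.4400]  P^-=[0.5883 0.2790; 0.2790 0.8200]  H_jac=[-0.7571 0.0000; 0.0000 0.6454]  S=[0.6572 -0.1653; -0.1653 0.7616]  K=[-0.6539 0.0945; -0.1551 0.6613]  nu=[-1.7767, 2.0138]  x^+=[-1.0775, -0.8329]  P^+=[0.2800 0.0909; 0.0909 0.4373]
step 2: x^-=[-1.3607, -0.8329]  P^-=[0.5524 0.2465; 0.2465 0.5073]  H_jac=[0.2086 0.0000; 0.0000 0.7399]  S=[0.3440 0.0090; 0.0090 0.6977]  K=[0.3281 0.2572; 0.1354 0.5362]  nu=[1.4380, -1.5128]  x^+=[-1.2780, -1.4493]  P^+=[0.4677 0.1331; 0.1331 0.2991]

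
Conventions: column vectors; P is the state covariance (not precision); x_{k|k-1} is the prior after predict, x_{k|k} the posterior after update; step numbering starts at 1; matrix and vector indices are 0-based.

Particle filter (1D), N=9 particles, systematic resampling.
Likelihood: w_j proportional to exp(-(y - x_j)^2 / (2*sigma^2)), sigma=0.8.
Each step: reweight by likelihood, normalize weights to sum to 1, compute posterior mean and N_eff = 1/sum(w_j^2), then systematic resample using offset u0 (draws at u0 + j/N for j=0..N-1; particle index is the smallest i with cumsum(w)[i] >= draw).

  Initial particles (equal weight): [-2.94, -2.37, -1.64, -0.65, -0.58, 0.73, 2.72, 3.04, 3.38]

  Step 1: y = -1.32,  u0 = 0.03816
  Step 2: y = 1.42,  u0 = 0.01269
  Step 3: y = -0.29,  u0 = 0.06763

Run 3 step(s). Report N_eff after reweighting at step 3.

N_eff = 8.9972

step 1: w=[0.0449, 0.1473, 0.3219, 0.2455, 0.2273, 0.0131, 0.0000, 0.0000, 0.0000]  mean=-1.2909  Neff=4.1763  idx=[0, 1, 2, 2, 2, 3, 3, 4, 4]
step 2: w=[0.0000, 0.0001, 0.0042, 0.0042, 0.0042, 0.2195, 0.2195, 0.2742, 0.2742]  mean=-0.6241  Neff=4.0516  idx=[5, 5, 6, 6, 7, 7, 7, 8, 8]
step 3: w=[0.1089, 0.1089, 0.1089, 0.1089, 0.1129, 0.1129, 0.1129, 0.1129, 0.1129]  mean=-0.6105  Neff=8.9972  idx=[0, 1, 2, 3, 4, 5, 6, 7, 8]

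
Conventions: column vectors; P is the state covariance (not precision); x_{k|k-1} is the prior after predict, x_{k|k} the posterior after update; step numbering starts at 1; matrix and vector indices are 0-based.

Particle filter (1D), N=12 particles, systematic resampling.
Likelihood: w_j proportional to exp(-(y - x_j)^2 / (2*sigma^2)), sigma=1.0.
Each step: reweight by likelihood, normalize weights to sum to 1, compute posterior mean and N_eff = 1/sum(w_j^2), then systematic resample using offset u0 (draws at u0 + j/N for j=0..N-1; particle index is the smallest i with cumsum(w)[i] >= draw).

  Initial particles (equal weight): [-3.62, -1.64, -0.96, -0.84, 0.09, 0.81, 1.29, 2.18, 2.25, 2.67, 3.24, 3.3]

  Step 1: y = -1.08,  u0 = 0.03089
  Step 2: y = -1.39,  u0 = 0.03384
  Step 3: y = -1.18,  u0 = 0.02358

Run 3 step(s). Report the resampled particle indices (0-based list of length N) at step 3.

resampled_idx = [0, 1, 2, 3, 4, 5, 6, 7, 8, 9, 10, 11]

step 1: w=[0.0110, 0.2374, 0.2757, 0.2698, 0.1401, 0.0465, 0.0167, 0.0014, 0.0011, 0.0002, 0.0000, 0.0000]  mean=-0.8424  Neff=4.3987  idx=[1, 1, 1, 2, 2, 2, 3, 3, 3, 3, 4, 5]
step 2: w=[0.1020, 0.1020, 0.1020, 0.0959, 0.0959, 0.0959, 0.0904, 0.0904, 0.0904, 0.0904, 0.0352, 0.0094]  mean=-1.0711  Neff=10.7708  idx=[0, 1, 1, 2, 3, 4, 5, 6, 7, 8, 9, 9]
step 3: w=[0.0800, 0.0800, 0.0800, 0.0800, 0.0868, 0.0868, 0.0868, 0.0839, 0.0839, 0.0839, 0.0839, 0.0839]  mean=-1.1272  Neff=11.9882  idx=[0, 1, 2, 3, 4, 5, 6, 7, 8, 9, 10, 11]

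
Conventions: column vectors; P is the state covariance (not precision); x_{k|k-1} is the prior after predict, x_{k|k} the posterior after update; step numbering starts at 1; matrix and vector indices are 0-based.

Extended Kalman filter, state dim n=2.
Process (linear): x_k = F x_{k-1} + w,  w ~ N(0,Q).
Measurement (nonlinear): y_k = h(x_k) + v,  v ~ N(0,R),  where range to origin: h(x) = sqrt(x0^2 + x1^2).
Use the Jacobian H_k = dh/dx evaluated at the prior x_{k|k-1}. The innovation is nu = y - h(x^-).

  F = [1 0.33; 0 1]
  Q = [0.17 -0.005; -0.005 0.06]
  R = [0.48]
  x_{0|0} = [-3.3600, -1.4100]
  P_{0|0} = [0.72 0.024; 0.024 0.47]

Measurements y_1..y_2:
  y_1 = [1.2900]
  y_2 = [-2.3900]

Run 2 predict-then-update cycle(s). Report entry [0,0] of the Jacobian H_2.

step 1: x^-=[-3.8253, -1.4100]  P^-=[0.9570 0.1741; 0.1741 0.5300]  H_jac=[-0.9383 -0.3459]  S=[1.4989]  K=[-0.6392; -0.2313]  nu=[-2.7869]  x^+=[-2.0438, -0.7655]  P^+=[0.3445 -0.0475; -0.0475 0.4498]
step 2: x^-=[-2.2964, -0.7655]  P^-=[0.5322 0.0959; 0.0959 0.5098]  H_jac=[-0.9487 -0.3162]  S=[1.0675]  K=[-0.5014; -0.2363]  nu=[-4.8106]  x^+=[0.1154, 0.3713]  P^+=[0.2638 -0.0305; -0.0305 0.4502]

H_jac[0,0] = -0.9487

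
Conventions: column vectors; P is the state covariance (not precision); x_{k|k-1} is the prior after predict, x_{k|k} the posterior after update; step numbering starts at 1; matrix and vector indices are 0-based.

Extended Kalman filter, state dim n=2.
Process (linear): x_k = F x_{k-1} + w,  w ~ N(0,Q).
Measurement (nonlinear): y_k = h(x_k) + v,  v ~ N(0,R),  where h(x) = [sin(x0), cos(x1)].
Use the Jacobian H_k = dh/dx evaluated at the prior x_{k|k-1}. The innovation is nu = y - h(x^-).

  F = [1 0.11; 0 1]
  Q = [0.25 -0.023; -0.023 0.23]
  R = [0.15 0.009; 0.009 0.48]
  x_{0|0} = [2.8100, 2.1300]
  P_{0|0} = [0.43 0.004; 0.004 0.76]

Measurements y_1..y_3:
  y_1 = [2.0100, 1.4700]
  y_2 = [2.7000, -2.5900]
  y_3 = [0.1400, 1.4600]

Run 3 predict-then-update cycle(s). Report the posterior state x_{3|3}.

step 1: x^-=[3.0443, 2.1300]  P^-=[0.6901 0.0646; 0.0646 0.9900]  H_jac=[-0.9953 0.0000; 0.0000 -0.8477]  S=[0.8336 0.0635; 0.0635 1.1914]  K=[-0.8238 -0.0021; -0.0236 -0.7031]  nu=[1.9129, 2.0005]  x^+=[1.4644, 0.6783]  P^+=[0.1242 0.0099; 0.0099 0.3984]
step 2: x^-=[1.5390, 0.6783]  P^-=[0.3812 0.0307; 0.0307 0.6284]  H_jac=[0.0318 0.0000; 0.0000 -0.6275]  S=[0.1504 0.0084; 0.0084 0.7274]  K=[0.0821 -0.0275; 0.0368 -0.5425]  nu=[1.7005, -3.3687]  x^+=[1.7711, 2.5682]  P^+=[0.3797 0.0198; 0.0198 0.4145]
step 3: x^-=[2.0536, 2.5682]  P^-=[0.6390 0.0424; 0.0424 0.6445]  H_jac=[-0.4643 0.0000; 0.0000 -0.5425]  S=[0.2877 0.0197; 0.0197 0.6697]  K=[-1.0308 -0.0041; -0.0328 -0.5211]  nu=[-0.7457, 2.3001]  x^+=[2.8129, 1.3941]  P^+=[0.3331 0.0207; 0.0207 0.4616]

x_post = [2.8129, 1.3941]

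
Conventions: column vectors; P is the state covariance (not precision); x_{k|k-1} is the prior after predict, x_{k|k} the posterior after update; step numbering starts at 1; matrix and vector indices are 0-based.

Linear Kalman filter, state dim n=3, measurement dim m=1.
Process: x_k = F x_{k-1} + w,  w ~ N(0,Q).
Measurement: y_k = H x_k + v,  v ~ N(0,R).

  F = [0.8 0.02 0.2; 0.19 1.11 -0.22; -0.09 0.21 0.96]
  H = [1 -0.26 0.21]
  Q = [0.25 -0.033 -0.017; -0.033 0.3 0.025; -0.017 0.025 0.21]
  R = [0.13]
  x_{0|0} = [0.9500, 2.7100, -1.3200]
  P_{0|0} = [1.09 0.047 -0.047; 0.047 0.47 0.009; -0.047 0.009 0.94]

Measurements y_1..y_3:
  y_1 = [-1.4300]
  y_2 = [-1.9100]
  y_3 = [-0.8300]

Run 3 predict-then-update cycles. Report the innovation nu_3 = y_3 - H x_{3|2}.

step 1: x^-=[0.5502, 3.4790, -0.7836]  P^-=[0.9719 0.1521 0.0601; 0.1521 0.9833 -0.0858; 0.0601 -0.0858 1.1158]  S=[1.1731]  K=[0.8055; -0.1036; 0.2700]  nu=[-0.9111]  x^+=[-0.1837, 3.5734, -1.0296]  P^+=[0.2107 0.2500 -0.1950; 0.2500 0.9707 -0.0529; -0.1950 -0.0529 1.0303]
step 2: x^-=[-0.2814, 4.1581, -0.2214]  P^-=[0.3716 0.2136 0.0618; 0.2136 1.7011 -0.0783; 0.0618 -0.0783 1.2070]  S=[0.5932]  K=[0.5546; -0.4132; 0.5657]  nu=[-0.5010]  x^+=[-0.5593, 4.3651, -0.5048]  P^+=[0.1891 0.3496 -0.1244; 0.3496 1.5998 0.0603; -0.1244 0.0603 1.0171]
step 3: x^-=[-0.4611, 4.8500, 0.4824]  P^-=[0.3842 0.3285 0.1399; 0.3285 2.4556 0.1952; 0.1399 0.1952 1.2521]  S=[0.6020]  K=[0.5451; -0.4467; 0.5848]  nu=[0.7908]  x^+=[-0.0300, 4.4968, 0.9448]  P^+=[0.2053 0.4751 -0.0520; 0.4751 2.3355 0.3525; -0.0520 0.3525 1.0462]

innov = [0.7908]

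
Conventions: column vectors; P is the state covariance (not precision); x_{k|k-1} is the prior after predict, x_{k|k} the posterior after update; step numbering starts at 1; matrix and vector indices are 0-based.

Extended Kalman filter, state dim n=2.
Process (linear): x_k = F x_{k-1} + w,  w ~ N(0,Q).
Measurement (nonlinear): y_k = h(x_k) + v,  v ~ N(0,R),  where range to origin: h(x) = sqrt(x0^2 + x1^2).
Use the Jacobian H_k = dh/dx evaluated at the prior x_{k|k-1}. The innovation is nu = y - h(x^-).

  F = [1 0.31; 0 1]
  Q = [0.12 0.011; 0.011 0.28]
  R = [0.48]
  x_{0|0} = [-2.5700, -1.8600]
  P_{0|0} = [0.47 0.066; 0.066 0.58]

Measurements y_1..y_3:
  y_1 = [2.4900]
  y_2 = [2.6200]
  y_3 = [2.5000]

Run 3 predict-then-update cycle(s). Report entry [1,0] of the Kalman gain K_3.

step 1: x^-=[-3.1466, -1.8600]  P^-=[0.6867 0.2568; 0.2568 0.8600]  H_jac=[-0.8608 -0.5089]  S=[1.4365]  K=[-0.5025; -0.4585]  nu=[-1.1652]  x^+=[-2.5611, -1.3257]  P^+=[0.3240 -0.0742; -0.0742 0.5580]
step 2: x^-=[-2.9721, -1.3257]  P^-=[0.4516 0.1098; 0.1098 0.8380]  H_jac=[-0.9133 -0.4074]  S=[1.0775]  K=[-0.4243; -0.4099]  nu=[-0.6344]  x^+=[-2.7029, -1.0657]  P^+=[0.2576 -0.0776; -0.0776 0.6569]
step 3: x^-=[-3.0333, -1.0657]  P^-=[0.3927 0.1371; 0.1371 0.9369]  H_jac=[-0.9435 -0.3315]  S=[1.0182]  K=[-0.4085; -0.4320]  nu=[-0.7150]  x^+=[-2.7412, -0.7568]  P^+=[0.2228 -0.0426; -0.0426 0.7469]

K[1,0] = -0.4320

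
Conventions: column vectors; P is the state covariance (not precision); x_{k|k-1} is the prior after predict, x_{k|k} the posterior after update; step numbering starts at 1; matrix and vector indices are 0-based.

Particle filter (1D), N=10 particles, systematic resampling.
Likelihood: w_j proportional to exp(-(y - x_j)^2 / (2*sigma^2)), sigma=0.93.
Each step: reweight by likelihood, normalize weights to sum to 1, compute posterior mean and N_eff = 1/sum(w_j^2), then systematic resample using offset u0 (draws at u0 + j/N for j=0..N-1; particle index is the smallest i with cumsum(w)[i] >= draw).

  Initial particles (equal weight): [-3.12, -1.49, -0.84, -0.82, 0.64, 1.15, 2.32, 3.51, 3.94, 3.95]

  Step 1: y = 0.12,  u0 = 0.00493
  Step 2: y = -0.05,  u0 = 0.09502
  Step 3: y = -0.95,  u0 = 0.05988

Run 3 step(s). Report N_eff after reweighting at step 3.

N_eff = 6.6321

step 1: w=[0.0008, 0.0778, 0.2044, 0.2089, 0.2978, 0.1885, 0.0212, 0.0005, 0.0001, 0.0001]  mean=-0.0026  Neff=4.6270  idx=[1, 2, 2, 3, 3, 4, 4, 4, 5, 5]
step 2: w=[0.0481, 0.1113, 0.1113, 0.1133, 0.1133, 0.1212, 0.1212, 0.1212, 0.0694, 0.0694]  mean=-0.0521  Neff=9.3879  idx=[1, 2, 3, 4, 4, 5, 6, 7, 8, 9]
step 3: w=[0.1710, 0.1710, 0.1705, 0.1705, 0.1705, 0.0399, 0.0399, 0.0399, 0.0134, 0.0134]  mean=-0.5990  Neff=6.6321  idx=[0, 0, 1, 2, 2, 3, 3, 4, 5, 7]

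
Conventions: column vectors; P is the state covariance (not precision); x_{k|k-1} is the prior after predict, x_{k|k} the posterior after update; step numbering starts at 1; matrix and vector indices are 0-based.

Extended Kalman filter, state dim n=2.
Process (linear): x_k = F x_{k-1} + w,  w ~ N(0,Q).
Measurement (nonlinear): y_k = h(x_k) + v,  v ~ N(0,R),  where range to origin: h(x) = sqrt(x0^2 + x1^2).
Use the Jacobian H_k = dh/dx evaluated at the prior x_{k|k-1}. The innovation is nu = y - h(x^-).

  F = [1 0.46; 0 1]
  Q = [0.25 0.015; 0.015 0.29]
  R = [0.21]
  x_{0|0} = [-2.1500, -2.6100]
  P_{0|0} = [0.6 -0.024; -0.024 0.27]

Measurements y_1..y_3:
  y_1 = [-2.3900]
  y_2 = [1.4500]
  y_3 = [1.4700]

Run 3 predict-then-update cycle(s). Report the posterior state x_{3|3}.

step 1: x^-=[-3.3506, -2.6100]  P^-=[0.8851 0.1152; 0.1152 0.5600]  H_jac=[-0.7889 -0.6145]  S=[1.0840]  K=[-0.7094; -0.4013]  nu=[-6.6372]  x^+=[1.3580, 0.0535]  P^+=[0.3395 -0.1934; -0.1934 0.3854]
step 2: x^-=[1.3826, 0.0535]  P^-=[0.4931 -0.0011; -0.0011 0.6754]  H_jac=[0.9993 0.0387]  S=[0.7033]  K=[0.7006; 0.0356]  nu=[0.0664]  x^+=[1.4291, 0.0559]  P^+=[0.1479 -0.0186; -0.0186 0.6745]
step 3: x^-=[1.4548, 0.0559]  P^-=[0.5235 0.3066; 0.3066 0.9645]  H_jac=[0.9993 0.0384]  S=[0.7577]  K=[0.7060; 0.4533]  nu=[0.0141]  x^+=[1.4648, 0.0623]  P^+=[0.1459 0.0642; 0.0642 0.8089]

x_post = [1.4648, 0.0623]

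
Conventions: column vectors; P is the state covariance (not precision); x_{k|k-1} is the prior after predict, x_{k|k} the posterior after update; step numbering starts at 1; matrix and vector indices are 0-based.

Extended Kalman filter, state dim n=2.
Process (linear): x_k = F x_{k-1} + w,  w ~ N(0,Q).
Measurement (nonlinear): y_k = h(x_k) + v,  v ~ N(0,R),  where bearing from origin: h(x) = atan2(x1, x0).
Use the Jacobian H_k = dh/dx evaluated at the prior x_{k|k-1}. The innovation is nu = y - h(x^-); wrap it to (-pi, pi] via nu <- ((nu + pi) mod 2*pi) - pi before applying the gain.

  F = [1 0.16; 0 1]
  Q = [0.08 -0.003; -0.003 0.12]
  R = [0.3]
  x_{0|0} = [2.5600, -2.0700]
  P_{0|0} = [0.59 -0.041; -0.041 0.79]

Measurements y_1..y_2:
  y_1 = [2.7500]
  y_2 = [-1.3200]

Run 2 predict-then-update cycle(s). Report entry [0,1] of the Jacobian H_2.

H_jac[0,1] = 0.0299

step 1: x^-=[2.2288, -2.0700]  P^-=[0.6771 0.0824; 0.0824 0.9100]  H_jac=[0.2237 0.2409]  S=[0.3956]  K=[0.4331; 0.6007]  nu=[-2.7847]  x^+=[1.0227, -3.7429]  P^+=[0.6029 -0.0205; -0.0205 0.7672]
step 2: x^-=[0.4238, -3.7429]  P^-=[0.6960 0.0992; 0.0992 0.8872]  H_jac=[0.2638 0.0299]  S=[0.3508]  K=[0.5318; 0.1502]  nu=[0.1380]  x^+=[0.4972, -3.7222]  P^+=[0.5968 0.0712; 0.0712 0.8793]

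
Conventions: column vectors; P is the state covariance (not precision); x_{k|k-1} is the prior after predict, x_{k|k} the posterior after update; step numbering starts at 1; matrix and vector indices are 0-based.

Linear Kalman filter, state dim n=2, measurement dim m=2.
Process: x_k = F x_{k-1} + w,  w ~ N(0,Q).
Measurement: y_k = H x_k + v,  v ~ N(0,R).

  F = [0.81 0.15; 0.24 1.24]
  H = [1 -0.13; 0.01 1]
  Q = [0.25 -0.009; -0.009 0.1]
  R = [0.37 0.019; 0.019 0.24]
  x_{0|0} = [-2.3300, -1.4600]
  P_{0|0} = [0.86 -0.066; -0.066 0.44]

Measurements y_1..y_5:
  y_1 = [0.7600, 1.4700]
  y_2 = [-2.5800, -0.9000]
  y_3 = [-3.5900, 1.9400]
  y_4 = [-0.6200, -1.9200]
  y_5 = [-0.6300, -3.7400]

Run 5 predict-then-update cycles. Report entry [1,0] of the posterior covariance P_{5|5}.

P_post[1,0] = 0.0316

step 1: x^-=[-2.1063, -2.3696]  P^-=[0.8081 0.1714; 0.1714 0.7868]  S=[1.1469 0.0959; 0.0959 1.0303]  K=[0.6759 0.1112; -0.0038 0.7657]  nu=[2.5583, 3.8607]  x^+=[0.0522, 0.5766]  P^+=[0.2570 0.0370; 0.0370 0.1833]
step 2: x^-=[0.1288, 0.7276]  P^-=[0.4317 0.1135; 0.1135 0.4187]  S=[0.7793 0.0823; 0.0823 0.6610]  K=[0.5231 0.1132; 0.0089 0.6340]  nu=[-2.6142, -1.6289]  x^+=[-1.4231, -0.3284]  P^+=[0.2003 0.0351; 0.0351 0.1520]
step 3: x^-=[-1.2020, -0.7488]  P^-=[0.3933 0.0947; 0.0947 0.3661]  S=[0.7449 0.0699; 0.0699 0.6080]  K=[0.5017 0.1045; 0.0067 0.6029]  nu=[-2.4854, 2.7008]  x^+=[-2.1665, 0.8630]  P^+=[0.1919 0.0327; 0.0327 0.1445]
step 4: x^-=[-1.6254, 0.5502]  P^-=[0.3871 0.0892; 0.0892 0.3527]  S=[0.7399 0.0661; 0.0661 0.5945]  K=[0.4985 0.1011; 0.0055 0.5941]  nu=[1.0770, -2.4539]  x^+=[-1.3367, -0.9019]  P^+=[0.1905 0.0318; 0.0318 0.1424]
step 5: x^-=[-1.2180, -1.4391]  P^-=[0.3859 0.0876; 0.0876 0.3488]  S=[0.7390 0.0650; 0.0650 0.5906]  K=[0.4980 0.1001; 0.0052 0.5915]  nu=[0.4010, -2.2887]  x^+=[-1.2474, -2.7909]  P^+=[0.1903 0.0316; 0.0316 0.1418]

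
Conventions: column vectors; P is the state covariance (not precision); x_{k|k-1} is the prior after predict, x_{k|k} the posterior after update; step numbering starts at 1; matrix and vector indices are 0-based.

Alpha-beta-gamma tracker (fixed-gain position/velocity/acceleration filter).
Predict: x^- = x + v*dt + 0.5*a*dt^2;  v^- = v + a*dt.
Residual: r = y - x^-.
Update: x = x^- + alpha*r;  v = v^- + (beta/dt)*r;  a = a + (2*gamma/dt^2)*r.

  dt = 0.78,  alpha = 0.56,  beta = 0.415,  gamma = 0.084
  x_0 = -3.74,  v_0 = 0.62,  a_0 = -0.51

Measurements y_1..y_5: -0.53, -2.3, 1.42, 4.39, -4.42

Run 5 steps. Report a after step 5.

a_post = -1.9709

step 1: x_pred=-3.4115  r=2.8815  x^+=-1.7979  v^+=1.7553  a^+=0.2857
step 2: x_pred=-0.3418  r=-1.9582  x^+=-1.4384  v^+=0.9363  a^+=-0.2550
step 3: x_pred=-0.7857  r=2.2057  x^+=0.4495  v^+=1.9109  a^+=0.3540
step 4: x_pred=2.0477  r=2.3423  x^+=3.3594  v^+=3.4333  a^+=1.0008
step 5: x_pred=6.3418  r=-10.7618  x^+=0.3152  v^+=-1.5119  a^+=-1.9709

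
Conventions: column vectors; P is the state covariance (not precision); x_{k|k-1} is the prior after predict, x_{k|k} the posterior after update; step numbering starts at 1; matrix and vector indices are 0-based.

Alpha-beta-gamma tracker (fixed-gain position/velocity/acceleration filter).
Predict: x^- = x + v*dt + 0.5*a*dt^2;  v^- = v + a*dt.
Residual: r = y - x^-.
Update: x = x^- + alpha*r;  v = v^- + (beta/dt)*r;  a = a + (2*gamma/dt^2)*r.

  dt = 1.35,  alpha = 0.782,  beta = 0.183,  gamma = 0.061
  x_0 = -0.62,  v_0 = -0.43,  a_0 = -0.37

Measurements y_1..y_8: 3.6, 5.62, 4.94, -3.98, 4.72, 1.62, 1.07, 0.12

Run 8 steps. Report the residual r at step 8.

step 1: x_pred=-1.5377  r=5.1377  x^+=2.4800  v^+=-0.2331  a^+=-0.0261
step 2: x_pred=2.1416  r=3.4784  x^+=4.8617  v^+=0.2032  a^+=0.2068
step 3: x_pred=5.3245  r=-0.3845  x^+=5.0238  v^+=0.4303  a^+=0.1810
step 4: x_pred=5.7696  r=-9.7496  x^+=-1.8546  v^+=-0.6470  a^+=-0.4716
step 5: x_pred=-3.1577  r=7.8777  x^+=3.0027  v^+=-0.2158  a^+=0.0557
step 6: x_pred=2.7621  r=-1.1421  x^+=1.8690  v^+=-0.2954  a^+=-0.0207
step 7: x_pred=1.4513  r=-0.3813  x^+=1.1531  v^+=-0.3751  a^+=-0.0463
step 8: x_pred=0.6046  r=-0.4846  x^+=0.2257  v^+=-0.5032  a^+=-0.0787

resid = -0.4846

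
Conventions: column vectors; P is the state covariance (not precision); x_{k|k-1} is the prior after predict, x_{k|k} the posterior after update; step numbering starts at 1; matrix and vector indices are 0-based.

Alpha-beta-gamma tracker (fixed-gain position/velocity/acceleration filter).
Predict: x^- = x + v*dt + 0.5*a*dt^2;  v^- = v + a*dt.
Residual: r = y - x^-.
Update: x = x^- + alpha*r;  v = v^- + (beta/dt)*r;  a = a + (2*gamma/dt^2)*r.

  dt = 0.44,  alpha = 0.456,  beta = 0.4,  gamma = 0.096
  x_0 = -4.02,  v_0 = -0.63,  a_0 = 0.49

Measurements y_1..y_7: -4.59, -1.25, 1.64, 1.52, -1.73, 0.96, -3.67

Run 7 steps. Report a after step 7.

a_post = -11.1331

step 1: x_pred=-4.2498  r=-0.3402  x^+=-4.4049  v^+=-0.7237  a^+=0.1526
step 2: x_pred=-4.7086  r=3.4586  x^+=-3.1315  v^+=2.4876  a^+=3.5826
step 3: x_pred=-1.6901  r=3.3301  x^+=-0.1716  v^+=7.0913  a^+=6.8852
step 4: x_pred=3.6151  r=-2.0951  x^+=2.6597  v^+=8.2162  a^+=4.8074
step 5: x_pred=6.7402  r=-8.4702  x^+=2.8778  v^+=2.6313  a^+=-3.5928
step 6: x_pred=3.6878  r=-2.7278  x^+=2.4439  v^+=-1.4293  a^+=-6.2980
step 7: x_pred=1.2053  r=-4.8753  x^+=-1.0178  v^+=-8.6326  a^+=-11.1331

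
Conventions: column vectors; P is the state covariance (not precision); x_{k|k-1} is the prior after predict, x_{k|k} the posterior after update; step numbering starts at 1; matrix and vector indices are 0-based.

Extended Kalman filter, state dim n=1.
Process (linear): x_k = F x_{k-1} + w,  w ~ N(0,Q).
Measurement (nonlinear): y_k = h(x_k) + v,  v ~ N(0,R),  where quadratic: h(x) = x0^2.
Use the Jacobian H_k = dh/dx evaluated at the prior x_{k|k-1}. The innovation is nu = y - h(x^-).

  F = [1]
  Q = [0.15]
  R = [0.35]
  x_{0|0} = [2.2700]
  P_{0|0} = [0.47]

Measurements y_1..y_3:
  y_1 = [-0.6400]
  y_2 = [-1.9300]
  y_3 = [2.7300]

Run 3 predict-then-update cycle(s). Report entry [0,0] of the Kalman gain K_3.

step 1: x^-=[2.2700]  P^-=[0.6200]  H_jac=[4.5400]  S=[13.1292]  K=[0.2144]  nu=[-5.7929]  x^+=[1.0280]  P^+=[0.0165]
step 2: x^-=[1.0280]  P^-=[0.1665]  H_jac=[2.0561]  S=[1.0540]  K=[0.3249]  nu=[-2.9869]  x^+=[0.0577]  P^+=[0.0553]
step 3: x^-=[0.0577]  P^-=[0.2053]  H_jac=[0.1155]  S=[0.3527]  K=[0.0672]  nu=[2.7267]  x^+=[0.2410]  P^+=[0.2037]

K[0,0] = 0.0672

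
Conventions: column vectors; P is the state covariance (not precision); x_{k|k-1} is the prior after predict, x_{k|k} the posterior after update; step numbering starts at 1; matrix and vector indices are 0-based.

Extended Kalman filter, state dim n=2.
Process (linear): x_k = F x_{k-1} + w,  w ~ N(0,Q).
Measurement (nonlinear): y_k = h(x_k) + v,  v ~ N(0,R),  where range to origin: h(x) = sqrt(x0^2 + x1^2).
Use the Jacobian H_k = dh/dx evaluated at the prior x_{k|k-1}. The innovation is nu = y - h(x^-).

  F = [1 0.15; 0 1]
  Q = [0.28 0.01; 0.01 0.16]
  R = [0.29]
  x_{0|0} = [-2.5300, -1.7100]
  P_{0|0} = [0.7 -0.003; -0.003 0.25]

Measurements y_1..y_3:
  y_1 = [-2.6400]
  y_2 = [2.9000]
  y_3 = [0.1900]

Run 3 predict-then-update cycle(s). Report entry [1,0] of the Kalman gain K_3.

K[1,0] = -0.0802

step 1: x^-=[-2.7865, -1.7100]  P^-=[0.9847 0.0445; 0.0445 0.4100]  H_jac=[-0.8523 -0.5230]  S=[1.1572]  K=[-0.7454; -0.2181]  nu=[-5.9094]  x^+=[1.6184, -0.4212]  P^+=[0.3418 -0.1436; -0.1436 0.3550]
step 2: x^-=[1.5552, -0.4212]  P^-=[0.5867 -0.0804; -0.0804 0.5150]  H_jac=[0.9652 -0.2614]  S=[0.9123]  K=[0.6437; -0.2326]  nu=[1.2888]  x^+=[2.3848, -0.7210]  P^+=[0.2086 0.0562; 0.0562 0.4656]
step 3: x^-=[2.2767, -0.7210]  P^-=[0.5160 0.1361; 0.1361 0.6256]  H_jac=[0.9533 -0.3019]  S=[0.7376]  K=[0.6112; -0.0802]  nu=[-2.1981]  x^+=[0.9333, -0.5447]  P^+=[0.2404 0.1722; 0.1722 0.6209]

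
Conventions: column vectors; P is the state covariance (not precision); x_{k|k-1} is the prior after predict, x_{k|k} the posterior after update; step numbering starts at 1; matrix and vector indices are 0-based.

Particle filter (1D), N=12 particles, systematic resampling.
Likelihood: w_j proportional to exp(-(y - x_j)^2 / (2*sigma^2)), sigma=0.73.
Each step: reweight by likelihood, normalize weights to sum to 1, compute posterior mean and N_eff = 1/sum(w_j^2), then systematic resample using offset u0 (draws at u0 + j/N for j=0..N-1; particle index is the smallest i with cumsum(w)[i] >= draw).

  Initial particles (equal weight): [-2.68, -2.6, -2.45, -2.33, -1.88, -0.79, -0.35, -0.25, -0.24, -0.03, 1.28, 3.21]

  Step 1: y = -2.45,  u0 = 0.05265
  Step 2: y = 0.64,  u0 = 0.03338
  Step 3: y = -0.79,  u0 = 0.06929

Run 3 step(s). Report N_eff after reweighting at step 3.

step 1: w=[0.1995, 0.2052, 0.2096, 0.2068, 0.1545, 0.0158, 0.0033, 0.0022, 0.0021, 0.0009, 0.0000, 0.0000]  mean=-2.3688  Neff=5.1880  idx=[0, 0, 1, 1, 1, 2, 2, 3, 3, 3, 4, 4]
step 2: w=[0.0050, 0.0050, 0.0082, 0.0082, 0.0082, 0.0201, 0.0201, 0.0397, 0.0397, 0.0397, 0.4030, 0.4030]  mean=-1.9823  Neff=3.0243  idx=[4, 8, 10, 10, 10, 10, 10, 11, 11, 11, 11, 11]
step 3: w=[0.0135, 0.0315, 0.0955, 0.0955, 0.0955, 0.0955, 0.0955, 0.0955, 0.0955, 0.0955, 0.0955, 0.0955]  mean=-1.9039  Neff=10.8240  idx=[2, 3, 4, 4, 5, 6, 7, 8, 9, 10, 10, 11]

N_eff = 10.8240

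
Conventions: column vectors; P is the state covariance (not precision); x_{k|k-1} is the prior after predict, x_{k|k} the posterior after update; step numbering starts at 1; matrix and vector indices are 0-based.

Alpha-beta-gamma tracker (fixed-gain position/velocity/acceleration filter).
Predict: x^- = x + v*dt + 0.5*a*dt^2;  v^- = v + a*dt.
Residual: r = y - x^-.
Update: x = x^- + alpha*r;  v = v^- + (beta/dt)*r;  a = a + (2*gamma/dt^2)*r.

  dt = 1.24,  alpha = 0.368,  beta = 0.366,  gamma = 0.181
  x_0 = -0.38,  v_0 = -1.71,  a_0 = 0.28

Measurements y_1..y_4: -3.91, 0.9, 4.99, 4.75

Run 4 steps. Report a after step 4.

a_post = 2.4255

step 1: x_pred=-2.2851  r=-1.6249  x^+=-2.8831  v^+=-1.8424  a^+=-0.1025
step 2: x_pred=-5.2465  r=6.1465  x^+=-2.9846  v^+=-0.1553  a^+=1.3445
step 3: x_pred=-2.1435  r=7.1335  x^+=0.4816  v^+=3.6174  a^+=3.0240
step 4: x_pred=7.2921  r=-2.5421  x^+=6.3566  v^+=6.6169  a^+=2.4255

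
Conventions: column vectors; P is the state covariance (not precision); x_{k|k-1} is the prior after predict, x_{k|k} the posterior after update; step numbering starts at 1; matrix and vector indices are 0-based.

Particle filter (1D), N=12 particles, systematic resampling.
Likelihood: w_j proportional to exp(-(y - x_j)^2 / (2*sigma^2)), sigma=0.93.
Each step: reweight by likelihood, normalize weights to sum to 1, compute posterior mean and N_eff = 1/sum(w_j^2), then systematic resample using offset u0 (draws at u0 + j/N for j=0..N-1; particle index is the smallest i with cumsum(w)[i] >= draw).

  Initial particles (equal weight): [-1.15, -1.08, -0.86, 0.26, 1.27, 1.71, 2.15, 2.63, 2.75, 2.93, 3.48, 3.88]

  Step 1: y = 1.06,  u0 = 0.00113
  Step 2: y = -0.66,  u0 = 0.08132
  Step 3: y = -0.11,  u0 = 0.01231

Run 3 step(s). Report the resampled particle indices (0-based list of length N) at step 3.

step 1: w=[0.0156, 0.0186, 0.0312, 0.1813, 0.2559, 0.2056, 0.1321, 0.0631, 0.0504, 0.0348, 0.0089, 0.0026]  mean=1.3904  Neff=5.9722  idx=[0, 3, 3, 4, 4, 4, 4, 5, 5, 6, 6, 8]
step 2: w=[0.3271, 0.2304, 0.2304, 0.0436, 0.0436, 0.0436, 0.0436, 0.0146, 0.0146, 0.0039, 0.0039, 0.0005]  mean=0.0333  Neff=4.5194  idx=[0, 0, 0, 1, 1, 1, 2, 2, 2, 3, 5, 10]
step 3: w=[0.0680, 0.0680, 0.0680, 0.1175, 0.1175, 0.1175, 0.1175, 0.1175, 0.1175, 0.0423, 0.0423, 0.0066]  mean=0.0702  Neff=9.9726  idx=[0, 1, 2, 3, 4, 4, 5, 6, 7, 7, 8, 9]

resampled_idx = [0, 1, 2, 3, 4, 4, 5, 6, 7, 7, 8, 9]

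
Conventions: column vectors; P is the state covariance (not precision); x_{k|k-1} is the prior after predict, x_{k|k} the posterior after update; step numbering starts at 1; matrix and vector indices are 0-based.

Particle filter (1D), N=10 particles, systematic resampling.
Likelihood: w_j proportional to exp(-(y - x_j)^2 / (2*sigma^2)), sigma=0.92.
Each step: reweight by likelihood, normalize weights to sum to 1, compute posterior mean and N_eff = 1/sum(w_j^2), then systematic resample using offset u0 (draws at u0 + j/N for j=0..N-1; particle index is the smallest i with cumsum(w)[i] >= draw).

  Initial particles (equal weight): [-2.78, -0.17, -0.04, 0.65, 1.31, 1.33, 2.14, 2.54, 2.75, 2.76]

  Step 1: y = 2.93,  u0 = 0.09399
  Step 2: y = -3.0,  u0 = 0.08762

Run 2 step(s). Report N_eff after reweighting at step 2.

step 1: w=[0.0000, 0.0008, 0.0013, 0.0114, 0.0523, 0.0543, 0.1705, 0.2253, 0.2418, 0.2423]  mean=2.4185  Neff=4.9317  idx=[5, 6, 7, 7, 7, 8, 8, 9, 9, 9]
step 2: w=[0.9858, 0.0106, 0.0009, 0.0009, 0.0009, 0.0002, 0.0002, 0.0002, 0.0002, 0.0002]  mean=1.3431  Neff=1.0288  idx=[0, 0, 0, 0, 0, 0, 0, 0, 0, 1]

N_eff = 1.0288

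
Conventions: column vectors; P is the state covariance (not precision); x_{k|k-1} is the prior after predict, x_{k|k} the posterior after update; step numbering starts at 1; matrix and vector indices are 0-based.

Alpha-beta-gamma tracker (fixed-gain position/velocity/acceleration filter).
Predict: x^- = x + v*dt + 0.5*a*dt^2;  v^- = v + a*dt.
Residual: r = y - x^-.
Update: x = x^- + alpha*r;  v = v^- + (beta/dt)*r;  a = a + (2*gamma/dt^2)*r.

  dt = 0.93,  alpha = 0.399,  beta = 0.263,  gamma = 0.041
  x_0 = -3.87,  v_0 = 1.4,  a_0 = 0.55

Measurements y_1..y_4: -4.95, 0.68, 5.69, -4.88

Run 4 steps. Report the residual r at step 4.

step 1: x_pred=-2.3302  r=-2.6198  x^+=-3.3755  v^+=1.1706  a^+=0.3016
step 2: x_pred=-2.1564  r=2.8364  x^+=-1.0247  v^+=2.2532  a^+=0.5705
step 3: x_pred=1.3176  r=4.3724  x^+=3.0622  v^+=4.0203  a^+=0.9851
step 4: x_pred=7.2271  r=-12.1071  x^+=2.3963  v^+=1.5126  a^+=-0.1628

resid = -12.1071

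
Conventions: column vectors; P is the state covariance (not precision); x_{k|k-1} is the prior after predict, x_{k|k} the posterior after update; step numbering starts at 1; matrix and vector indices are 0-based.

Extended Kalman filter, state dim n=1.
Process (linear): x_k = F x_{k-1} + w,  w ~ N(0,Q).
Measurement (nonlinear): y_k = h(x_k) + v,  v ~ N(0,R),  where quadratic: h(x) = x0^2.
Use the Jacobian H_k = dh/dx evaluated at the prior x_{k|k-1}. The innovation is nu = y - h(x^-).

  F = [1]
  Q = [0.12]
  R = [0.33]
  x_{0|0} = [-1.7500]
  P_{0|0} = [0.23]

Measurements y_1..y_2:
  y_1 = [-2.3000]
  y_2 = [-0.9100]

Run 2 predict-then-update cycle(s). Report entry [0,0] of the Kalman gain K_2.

step 1: x^-=[-1.7500]  P^-=[0.3500]  H_jac=[-3.5000]  S=[4.6175]  K=[-0.2653]  nu=[-5.3625]  x^+=[-0.3274]  P^+=[0.0250]
step 2: x^-=[-0.3274]  P^-=[0.1450]  H_jac=[-0.6547]  S=[0.3922]  K=[-0.2421]  nu=[-1.0172]  x^+=[-0.0811]  P^+=[0.1220]

K[0,0] = -0.2421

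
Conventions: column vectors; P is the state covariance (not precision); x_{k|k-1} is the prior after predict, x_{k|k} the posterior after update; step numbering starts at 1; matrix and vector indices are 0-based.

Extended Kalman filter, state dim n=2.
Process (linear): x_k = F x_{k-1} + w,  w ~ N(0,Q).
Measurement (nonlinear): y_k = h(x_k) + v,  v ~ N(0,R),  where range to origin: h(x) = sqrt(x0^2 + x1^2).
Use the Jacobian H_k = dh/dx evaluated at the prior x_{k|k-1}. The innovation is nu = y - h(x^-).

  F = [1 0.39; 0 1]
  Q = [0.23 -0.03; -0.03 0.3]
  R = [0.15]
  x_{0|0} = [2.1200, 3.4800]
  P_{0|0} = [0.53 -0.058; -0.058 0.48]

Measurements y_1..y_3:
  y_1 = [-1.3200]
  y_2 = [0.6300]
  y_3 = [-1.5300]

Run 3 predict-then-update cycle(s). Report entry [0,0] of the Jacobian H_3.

H_jac[0,0] = -0.8794

step 1: x^-=[3.4772, 3.4800]  P^-=[0.7878 0.0992; 0.0992 0.7800]  H_jac=[0.7068 0.7074]  S=[1.0331]  K=[0.6069; 0.6020]  nu=[-6.2395]  x^+=[-0.3096, -0.2760]  P^+=[0.4072 -0.2782; -0.2782 0.4056]
step 2: x^-=[-0.4172, -0.2760]  P^-=[0.4819 -0.1500; -0.1500 0.7056]  H_jac=[-0.8341 -0.5517]  S=[0.5620]  K=[-0.5680; -0.4701]  nu=[0.1298]  x^+=[-0.4909, -0.3370]  P^+=[0.3006 -0.3001; -0.3001 0.5815]
step 3: x^-=[-0.6223, -0.3370]  P^-=[0.3850 -0.1033; -0.1033 0.8815]  H_jac=[-0.8794 -0.4761]  S=[0.5611]  K=[-0.5158; -0.5861]  nu=[-2.2377]  x^+=[0.5318, 0.9746]  P^+=[0.2358 -0.2729; -0.2729 0.6887]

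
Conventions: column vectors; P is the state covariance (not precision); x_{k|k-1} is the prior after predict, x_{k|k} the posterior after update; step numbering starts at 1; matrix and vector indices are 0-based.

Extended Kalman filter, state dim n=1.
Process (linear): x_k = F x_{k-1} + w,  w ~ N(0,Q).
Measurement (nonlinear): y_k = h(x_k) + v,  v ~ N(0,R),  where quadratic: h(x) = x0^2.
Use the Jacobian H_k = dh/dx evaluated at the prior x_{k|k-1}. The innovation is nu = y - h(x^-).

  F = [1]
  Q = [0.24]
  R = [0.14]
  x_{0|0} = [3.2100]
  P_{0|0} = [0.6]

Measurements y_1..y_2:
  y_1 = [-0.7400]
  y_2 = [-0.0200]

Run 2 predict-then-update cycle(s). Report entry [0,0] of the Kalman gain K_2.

K[0,0] = 0.3139

step 1: x^-=[3.2100]  P^-=[0.8400]  H_jac=[6.4200]  S=[34.7618]  K=[0.1551]  nu=[-11.0441]  x^+=[1.4967]  P^+=[0.0034]
step 2: x^-=[1.4967]  P^-=[0.2434]  H_jac=[2.9933]  S=[2.3207]  K=[0.3139]  nu=[-2.2600]  x^+=[0.7872]  P^+=[0.0147]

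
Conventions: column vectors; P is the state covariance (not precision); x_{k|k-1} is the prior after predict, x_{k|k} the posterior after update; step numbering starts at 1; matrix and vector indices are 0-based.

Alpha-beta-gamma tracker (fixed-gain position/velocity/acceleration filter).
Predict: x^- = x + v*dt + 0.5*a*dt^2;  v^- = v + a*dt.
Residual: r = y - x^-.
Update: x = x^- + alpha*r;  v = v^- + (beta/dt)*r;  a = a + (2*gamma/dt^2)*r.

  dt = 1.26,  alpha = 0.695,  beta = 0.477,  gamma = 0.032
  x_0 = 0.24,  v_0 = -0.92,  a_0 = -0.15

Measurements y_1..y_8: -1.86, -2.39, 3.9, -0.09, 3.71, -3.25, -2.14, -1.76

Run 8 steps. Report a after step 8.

a_post = -0.0653

step 1: x_pred=-1.0383  r=-0.8217  x^+=-1.6094  v^+=-1.4201  a^+=-0.1831
step 2: x_pred=-3.5440  r=1.1540  x^+=-2.7420  v^+=-1.2139  a^+=-0.1366
step 3: x_pred=-4.3800  r=8.2800  x^+=1.3746  v^+=1.7485  a^+=0.1972
step 4: x_pred=3.7342  r=-3.8242  x^+=1.0764  v^+=0.5492  a^+=0.0430
step 5: x_pred=1.8025  r=1.9075  x^+=3.1282  v^+=1.3255  a^+=0.1199
step 6: x_pred=4.8936  r=-8.1436  x^+=-0.7662  v^+=-1.6063  a^+=-0.2084
step 7: x_pred=-2.9556  r=0.8156  x^+=-2.3888  v^+=-1.5601  a^+=-0.1755
step 8: x_pred=-4.4938  r=2.7338  x^+=-2.5938  v^+=-0.7463  a^+=-0.0653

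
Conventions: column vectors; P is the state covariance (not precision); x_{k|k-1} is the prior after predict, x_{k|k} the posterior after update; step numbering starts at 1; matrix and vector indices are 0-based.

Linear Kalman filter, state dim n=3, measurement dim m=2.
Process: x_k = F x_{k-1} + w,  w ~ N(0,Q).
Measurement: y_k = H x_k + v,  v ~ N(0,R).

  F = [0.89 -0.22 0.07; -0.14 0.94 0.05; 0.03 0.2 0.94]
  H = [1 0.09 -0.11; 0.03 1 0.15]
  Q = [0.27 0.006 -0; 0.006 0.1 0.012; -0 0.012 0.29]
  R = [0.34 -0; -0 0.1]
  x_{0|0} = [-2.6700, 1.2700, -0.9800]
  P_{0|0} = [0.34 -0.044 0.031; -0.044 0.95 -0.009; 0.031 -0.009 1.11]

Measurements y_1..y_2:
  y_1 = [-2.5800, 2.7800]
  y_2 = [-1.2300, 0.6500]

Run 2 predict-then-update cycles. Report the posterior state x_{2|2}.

step 1: x^-=[-2.7243, 1.5186, -0.7473]  P^-=[0.6121 -0.2665 0.0605; -0.2665 0.9592 0.2293; 0.0605 0.2293 1.3069]  S=[0.9099 -0.1974; -0.1974 1.1424]  K=[0.6168 -0.1027; -0.0401 0.8557; 0.0128 0.3761]  nu=[-0.0746, 1.4552]  x^+=[-2.9198, 2.7669, -0.2010]  P^+=[0.2289 -0.0386 0.1430; -0.0386 0.1075 -0.1388; 0.1430 -0.1388 1.1471]
step 2: x^-=[-3.2214, 2.9996, 0.2768]  P^-=[0.4993 -0.0769 0.2169; -0.0769 0.1975 -0.0574; 0.2169 -0.0574 1.2635]  S=[0.7958 -0.0278; -0.0278 0.3065]  K=[0.5873 -0.0425; -0.0452 0.6047; 0.1076 0.4620]  nu=[1.7519, -2.2945]  x^+=[-2.0951, 1.5331, -0.5947]  P^+=[0.2229 -0.0379 0.1801; -0.0379 0.0823 -0.1380; 0.1801 -0.1380 1.1917]

x_post = [-2.0951, 1.5331, -0.5947]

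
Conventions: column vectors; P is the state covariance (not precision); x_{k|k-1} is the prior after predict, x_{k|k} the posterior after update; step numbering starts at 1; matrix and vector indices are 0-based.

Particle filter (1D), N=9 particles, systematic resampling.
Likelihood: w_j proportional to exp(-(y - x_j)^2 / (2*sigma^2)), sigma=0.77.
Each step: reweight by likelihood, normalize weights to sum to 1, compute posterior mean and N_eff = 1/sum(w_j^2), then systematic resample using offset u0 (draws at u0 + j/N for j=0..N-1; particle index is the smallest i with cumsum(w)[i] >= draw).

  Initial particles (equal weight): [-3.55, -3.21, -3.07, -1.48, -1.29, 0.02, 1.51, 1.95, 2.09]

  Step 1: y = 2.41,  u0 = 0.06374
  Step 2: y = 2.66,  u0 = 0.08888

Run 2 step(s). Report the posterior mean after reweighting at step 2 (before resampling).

post_mean = 1.9743

step 1: w=[0.0000, 0.0000, 0.0000, 0.0000, 0.0000, 0.0036, 0.2228, 0.3690, 0.4046]  mean=1.9017  Neff=2.8609  idx=[6, 6, 7, 7, 7, 8, 8, 8, 8]
step 2: w=[0.0579, 0.0579, 0.1155, 0.1155, 0.1155, 0.1344, 0.1344, 0.1344, 0.1344]  mean=1.9743  Neff=8.4040  idx=[1, 2, 3, 4, 5, 6, 7, 8, 8]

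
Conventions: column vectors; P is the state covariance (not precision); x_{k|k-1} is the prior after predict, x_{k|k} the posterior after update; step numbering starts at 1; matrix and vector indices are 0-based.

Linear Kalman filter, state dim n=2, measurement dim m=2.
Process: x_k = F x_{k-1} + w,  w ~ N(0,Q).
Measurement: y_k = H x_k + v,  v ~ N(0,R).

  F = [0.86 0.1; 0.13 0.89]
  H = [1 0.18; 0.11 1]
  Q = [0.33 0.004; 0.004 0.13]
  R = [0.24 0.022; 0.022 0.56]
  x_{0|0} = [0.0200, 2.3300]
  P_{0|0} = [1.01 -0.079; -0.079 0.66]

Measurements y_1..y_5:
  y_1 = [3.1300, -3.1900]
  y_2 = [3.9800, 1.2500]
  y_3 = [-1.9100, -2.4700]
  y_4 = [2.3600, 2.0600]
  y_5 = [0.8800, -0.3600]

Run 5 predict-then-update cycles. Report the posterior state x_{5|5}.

x_post = [0.9861, 0.1697]

step 1: x^-=[0.2502, 2.0763]  P^-=[1.0700 0.1142; 0.1142 0.6516]  S=[1.3722 0.3734; 0.3734 1.2496]  K=[0.8101 -0.0565; 0.0262 0.5236]  nu=[2.5061, -5.2938]  x^+=[2.5797, -0.6302]  P^+=[0.1996 -0.0358; -0.0358 0.2978]
step 2: x^-=[2.1555, -0.2255]  P^-=[0.4745 0.0250; 0.0250 0.3609]  S=[0.7351 0.1646; 0.1646 0.9322]  K=[0.6590 -0.0336; 0.0364 0.3837]  nu=[1.8651, 1.2384]  x^+=[3.3430, 0.3176]  P^+=[0.1614 -0.0221; -0.0221 0.2181]
step 3: x^-=[2.9068, 0.7173]  P^-=[0.4478 0.0243; 0.0243 0.3004]  S=[0.7062 0.1501; 0.1501 0.8711]  K=[0.6459 -0.0269; 0.0384 0.3413]  nu=[-4.9459, -3.5070]  x^+=[-0.1936, -0.6695]  P^+=[0.1577 -0.0182; -0.0182 0.1940]
step 4: x^-=[-0.2334, -0.6210]  P^-=[0.4454 0.0247; 0.0247 0.2821]  S=[0.7035 0.1470; 0.1470 0.8529]  K=[0.6447 -0.0247; 0.0390 0.3272]  nu=[2.7052, 2.7067]  x^+=[1.4438, 0.3700]  P^+=[0.1572 -0.0169; -0.0169 0.1860]
step 5: x^-=[1.2787, 0.5170]  P^-=[0.4452 0.0250; 0.0250 0.2760]  S=[0.7032 0.1461; 0.1461 0.8469]  K=[0.6445 -0.0239; 0.0392 0.3224]  nu=[-0.4917, -1.0177]  x^+=[0.9861, 0.1697]  P^+=[0.1571 -0.0165; -0.0165 0.1832]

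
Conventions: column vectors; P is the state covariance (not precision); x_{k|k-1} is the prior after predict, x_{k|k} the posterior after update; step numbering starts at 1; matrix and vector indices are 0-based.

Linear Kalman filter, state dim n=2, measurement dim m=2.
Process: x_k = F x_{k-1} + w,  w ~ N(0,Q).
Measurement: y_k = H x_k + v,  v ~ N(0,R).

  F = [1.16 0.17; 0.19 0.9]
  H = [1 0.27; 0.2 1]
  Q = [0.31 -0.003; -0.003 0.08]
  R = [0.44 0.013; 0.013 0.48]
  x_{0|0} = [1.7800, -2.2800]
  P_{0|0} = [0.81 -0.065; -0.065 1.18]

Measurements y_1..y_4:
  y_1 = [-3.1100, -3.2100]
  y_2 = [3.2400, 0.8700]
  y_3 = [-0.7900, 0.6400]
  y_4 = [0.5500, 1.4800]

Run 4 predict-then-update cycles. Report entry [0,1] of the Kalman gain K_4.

K[0,1] = 0.0474

step 1: x^-=[1.6772, -1.7138]  P^-=[1.4084 0.2861; 0.2861 1.0428]  S=[2.0789 0.8778; 0.8778 1.6936]  K=[0.7336 -0.0450; -0.0015 0.6503]  nu=[-4.3245, -1.8316]  x^+=[-1.4129, -2.8983]  P^+=[0.3440 -0.0809; -0.0809 0.3283]
step 2: x^-=[-2.1317, -2.8770]  P^-=[0.7505 0.0360; 0.0360 0.3307]  S=[1.2341 0.2904; 0.2904 0.8551]  K=[0.6139 0.0092; 0.0093 0.3920]  nu=[6.1485, 4.1733]  x^+=[1.6812, -1.1838]  P^+=[0.2821 -0.0440; -0.0440 0.1971]
step 3: x^-=[1.7489, -0.7460]  P^-=[0.6779 0.0420; 0.0420 0.2348]  S=[1.1577 0.2562; 0.2562 0.7587]  K=[0.5875 0.0356; 0.0217 0.3132]  nu=[-2.3375, 1.0362]  x^+=[0.4126, -0.4722]  P^+=[0.2667 -0.0286; -0.0286 0.1563]
step 4: x^-=[0.3983, -0.3466]  P^-=[0.6621 0.0489; 0.0489 0.2065]  S=[1.1435 0.2527; 0.2527 0.7325]  K=[0.5800 0.0474; 0.0285 0.2854]  nu=[0.2452, 1.7469]  x^+=[0.6234, 0.1590]  P^+=[0.2618 -0.0220; -0.0220 0.1418]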